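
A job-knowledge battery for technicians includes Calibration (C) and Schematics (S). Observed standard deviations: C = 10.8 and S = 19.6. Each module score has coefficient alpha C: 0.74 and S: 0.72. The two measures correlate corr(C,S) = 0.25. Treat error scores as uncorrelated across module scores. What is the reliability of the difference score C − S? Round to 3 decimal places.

Var(C−S) = 10.8² + 19.6² − 2·10.8·19.6·0.25 = 500.8 − 105.84 = 394.96.
Under uncorrelated errors the observed covariances equal the true-score covariances, so only the own-variance terms attenuate.
True-score variance = [10.8²·0.74 + 19.6²·0.72] − 105.84 = 362.909 − 105.84 = 257.069.
Reliability = 257.069 / 394.96 = 0.651.

0.651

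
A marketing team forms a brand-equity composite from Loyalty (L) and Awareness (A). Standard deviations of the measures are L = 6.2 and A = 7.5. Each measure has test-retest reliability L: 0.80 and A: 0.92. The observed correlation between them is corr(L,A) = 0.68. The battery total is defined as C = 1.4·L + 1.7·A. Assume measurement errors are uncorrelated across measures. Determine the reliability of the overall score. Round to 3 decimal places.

0.928

Var(C) = 1.4²·6.2² + 1.7²·7.5² + 2·[2.38·6.2·7.5·0.68] = 237.905 + 150.511 = 388.416.
Under uncorrelated errors the observed covariances equal the true-score covariances, so only the own-variance terms attenuate.
True-score variance = [1.4²·6.2²·0.80 + 1.7²·7.5²·0.92] + 150.511 = 209.831 + 150.511 = 360.343.
Reliability = 360.343 / 388.416 = 0.928.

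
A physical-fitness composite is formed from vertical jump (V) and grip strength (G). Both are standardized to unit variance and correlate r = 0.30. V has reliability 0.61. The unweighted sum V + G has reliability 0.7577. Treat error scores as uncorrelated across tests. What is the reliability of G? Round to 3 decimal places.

Var(V+G) = 2 + 2·0.30 = 2.600.
True-score variance = ρ_V + ρ_G + 2·0.30, so 0.7577 = (0.61 + ρ_G + 0.60) / 2.600.
ρ_G = 0.7577·2.600 − 0.61 − 0.60 = 0.760.

0.760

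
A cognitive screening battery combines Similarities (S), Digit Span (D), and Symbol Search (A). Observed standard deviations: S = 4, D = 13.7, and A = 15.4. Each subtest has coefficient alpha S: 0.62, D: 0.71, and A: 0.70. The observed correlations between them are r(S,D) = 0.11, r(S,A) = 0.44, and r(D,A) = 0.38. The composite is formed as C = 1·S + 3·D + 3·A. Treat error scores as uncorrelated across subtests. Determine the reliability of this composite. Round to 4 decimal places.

Var(C) = 4² + 3²·13.7² + 3²·15.4² + 2·[3·4·13.7·0.11 + 3·4·15.4·0.44 + 9·13.7·15.4·0.38] = 3839.65 + 1641.9 = 5481.55.
With uncorrelated errors the cross-covariances are all true-score covariance, so they carry over unchanged; only the diagonal terms shrink to ρᵢσᵢ².
True-score variance = [4²·0.62 + 3²·13.7²·0.71 + 3²·15.4²·0.70] + 1641.9 = 2703.37 + 1641.9 = 4345.26.
Reliability = 4345.26 / 5481.55 = 0.7927.

0.7927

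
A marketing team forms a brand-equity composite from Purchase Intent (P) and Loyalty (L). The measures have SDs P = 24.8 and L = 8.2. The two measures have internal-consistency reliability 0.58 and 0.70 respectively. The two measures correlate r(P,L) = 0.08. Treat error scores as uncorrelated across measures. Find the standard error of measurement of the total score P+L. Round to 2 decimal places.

Var(total) = 682.28 + 32.5376 = 714.818.
True-score variance = 403.791 + 32.5376 = 436.329, so reliability = 0.6104.
Error variance = 714.818 − 436.329 = 278.489; SEM = √278.489 = 16.69.

16.69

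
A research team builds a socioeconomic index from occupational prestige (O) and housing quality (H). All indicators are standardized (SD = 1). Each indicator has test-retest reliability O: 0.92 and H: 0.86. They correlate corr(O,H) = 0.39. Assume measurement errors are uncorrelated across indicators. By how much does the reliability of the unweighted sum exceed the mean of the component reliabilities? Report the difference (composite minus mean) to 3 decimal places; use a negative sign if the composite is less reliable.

Var(sum) = 2 + 0.78 = 2.78; true-score variance = 1.78 + 0.78 = 2.56; composite reliability = 0.9209.
Mean component reliability = 0.8900.
Difference = 0.9209 − 0.8900 = 0.031.

0.031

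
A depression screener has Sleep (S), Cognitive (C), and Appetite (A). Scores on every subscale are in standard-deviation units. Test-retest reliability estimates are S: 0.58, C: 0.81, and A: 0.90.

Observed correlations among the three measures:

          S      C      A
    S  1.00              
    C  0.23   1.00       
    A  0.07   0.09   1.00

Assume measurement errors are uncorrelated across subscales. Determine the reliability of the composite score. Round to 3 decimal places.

Var(S+C+A) = 3 + 2·[0.23 + 0.07 + 0.09] = 3 + 0.78 = 3.78.
Under uncorrelated errors the observed covariances equal the true-score covariances, so only the own-variance terms attenuate.
True-score variance = [0.58 + 0.81 + 0.90] + 0.78 = 2.29 + 0.78 = 3.07.
Reliability = 3.07 / 3.78 = 0.812.

0.812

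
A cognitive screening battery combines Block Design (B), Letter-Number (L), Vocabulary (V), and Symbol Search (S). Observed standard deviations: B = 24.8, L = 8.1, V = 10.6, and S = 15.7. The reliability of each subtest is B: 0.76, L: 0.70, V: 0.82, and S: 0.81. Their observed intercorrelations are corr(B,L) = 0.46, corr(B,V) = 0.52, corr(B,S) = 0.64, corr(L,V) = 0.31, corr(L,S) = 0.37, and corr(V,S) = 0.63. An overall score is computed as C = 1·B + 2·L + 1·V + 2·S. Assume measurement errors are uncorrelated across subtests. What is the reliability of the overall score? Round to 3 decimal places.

Var(C) = 24.8² + 2²·8.1² + 10.6² + 2²·15.7² + 2·[2·24.8·8.1·0.46 + 24.8·10.6·0.52 + 2·24.8·15.7·0.64 + 2·8.1·10.6·0.31 + 4·8.1·15.7·0.37 + 2·10.6·15.7·0.63] = 1975.8 + 2542.04 = 4517.84.
With uncorrelated errors the cross-covariances are all true-score covariance, so they carry over unchanged; only the diagonal terms shrink to ρᵢσᵢ².
True-score variance = [24.8²·0.76 + 2²·8.1²·0.70 + 10.6²·0.82 + 2²·15.7²·0.81] + 2542.04 = 1541.9 + 2542.04 = 4083.95.
Reliability = 4083.95 / 4517.84 = 0.904.

0.904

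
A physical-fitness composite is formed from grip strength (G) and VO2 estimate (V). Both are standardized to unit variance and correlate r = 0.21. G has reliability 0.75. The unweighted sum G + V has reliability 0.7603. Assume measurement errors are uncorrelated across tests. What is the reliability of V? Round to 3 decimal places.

0.670

Var(G+V) = 2 + 2·0.21 = 2.420.
True-score variance = ρ_G + ρ_V + 2·0.21, so 0.7603 = (0.75 + ρ_V + 0.42) / 2.420.
ρ_V = 0.7603·2.420 − 0.75 − 0.42 = 0.670.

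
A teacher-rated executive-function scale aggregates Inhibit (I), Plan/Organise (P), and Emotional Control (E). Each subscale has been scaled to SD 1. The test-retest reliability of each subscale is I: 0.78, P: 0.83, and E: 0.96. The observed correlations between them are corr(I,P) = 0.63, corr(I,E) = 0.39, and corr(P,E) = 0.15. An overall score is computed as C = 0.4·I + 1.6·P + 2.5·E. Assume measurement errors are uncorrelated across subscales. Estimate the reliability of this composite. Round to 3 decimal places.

Var(C) = 0.4² + 1.6² + 2.5² + 2·[0.64·0.63 + 0.39 + 4·0.15] = 8.97 + 2.7864 = 11.7564.
With uncorrelated errors the cross-covariances are all true-score covariance, so they carry over unchanged; only the diagonal terms shrink to ρᵢσᵢ².
True-score variance = [0.4²·0.78 + 1.6²·0.83 + 2.5²·0.96] + 2.7864 = 8.2496 + 2.7864 = 11.036.
Reliability = 11.036 / 11.7564 = 0.939.

0.939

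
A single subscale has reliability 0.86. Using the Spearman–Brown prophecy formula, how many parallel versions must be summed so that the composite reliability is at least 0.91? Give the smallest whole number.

2

k ≥ ρ*(1−ρ₁)/(ρ₁(1−ρ*)) = 0.91·0.14 / (0.86·0.09) = 1.646.
Smallest integer k = 2.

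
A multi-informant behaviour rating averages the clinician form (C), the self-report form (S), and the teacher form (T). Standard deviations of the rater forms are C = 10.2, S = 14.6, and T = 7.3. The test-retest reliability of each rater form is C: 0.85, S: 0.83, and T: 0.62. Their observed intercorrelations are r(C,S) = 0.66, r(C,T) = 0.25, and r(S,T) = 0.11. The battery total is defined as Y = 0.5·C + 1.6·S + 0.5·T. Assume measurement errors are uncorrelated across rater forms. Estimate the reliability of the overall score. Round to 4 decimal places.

0.8679

Var(Y) = 0.5²·10.2² + 1.6²·14.6² + 0.5²·7.3² + 2·[0.8·10.2·14.6·0.66 + 0.25·10.2·7.3·0.25 + 0.8·14.6·7.3·0.11] = 585.022 + 185.325 = 770.347.
Under uncorrelated errors the observed covariances equal the true-score covariances, so only the own-variance terms attenuate.
True-score variance = [0.5²·10.2²·0.85 + 1.6²·14.6²·0.83 + 0.5²·7.3²·0.62] + 185.325 = 483.291 + 185.325 = 668.616.
Reliability = 668.616 / 770.347 = 0.8679.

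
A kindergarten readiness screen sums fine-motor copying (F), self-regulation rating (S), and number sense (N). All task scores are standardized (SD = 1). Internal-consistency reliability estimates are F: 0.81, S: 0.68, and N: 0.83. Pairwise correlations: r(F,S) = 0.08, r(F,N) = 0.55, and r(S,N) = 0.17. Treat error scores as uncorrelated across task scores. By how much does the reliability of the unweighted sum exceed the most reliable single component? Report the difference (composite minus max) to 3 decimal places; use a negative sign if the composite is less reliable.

0.022

Var(sum) = 3 + 1.6 = 4.6; true-score variance = 2.32 + 1.6 = 3.92; composite reliability = 0.8522.
Max component reliability = 0.8300.
Difference = 0.8522 − 0.8300 = 0.022.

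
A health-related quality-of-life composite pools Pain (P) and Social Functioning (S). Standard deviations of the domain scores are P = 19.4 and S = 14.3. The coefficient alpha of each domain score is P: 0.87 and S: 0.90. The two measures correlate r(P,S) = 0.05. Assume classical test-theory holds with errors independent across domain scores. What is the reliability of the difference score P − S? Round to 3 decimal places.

0.875

Var(P−S) = 19.4² + 14.3² − 2·19.4·14.3·0.05 = 580.85 − 27.742 = 553.108.
With uncorrelated errors the cross-covariances are all true-score covariance, so they carry over unchanged; only the diagonal terms shrink to ρᵢσᵢ².
True-score variance = [19.4²·0.87 + 14.3²·0.90] − 27.742 = 511.474 − 27.742 = 483.732.
Reliability = 483.732 / 553.108 = 0.875.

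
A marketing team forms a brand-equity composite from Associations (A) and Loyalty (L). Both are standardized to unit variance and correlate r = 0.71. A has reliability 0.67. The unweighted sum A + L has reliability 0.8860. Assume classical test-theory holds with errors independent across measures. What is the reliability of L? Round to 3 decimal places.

Var(A+L) = 2 + 2·0.71 = 3.420.
True-score variance = ρ_A + ρ_L + 2·0.71, so 0.8860 = (0.67 + ρ_L + 1.42) / 3.420.
ρ_L = 0.8860·3.420 − 0.67 − 1.42 = 0.940.

0.940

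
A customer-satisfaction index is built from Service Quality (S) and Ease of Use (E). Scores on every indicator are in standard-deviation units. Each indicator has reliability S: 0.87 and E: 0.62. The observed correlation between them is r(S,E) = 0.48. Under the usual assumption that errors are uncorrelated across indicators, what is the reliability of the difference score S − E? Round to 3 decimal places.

0.510

Var(S−E) = 1 + 1 − 2·0.48 = 2 − 0.96 = 1.04.
With uncorrelated errors the cross-covariances are all true-score covariance, so they carry over unchanged; only the diagonal terms shrink to ρᵢσᵢ².
True-score variance = [0.87 + 0.62] − 0.96 = 1.49 − 0.96 = 0.53.
Reliability = 0.53 / 1.04 = 0.510.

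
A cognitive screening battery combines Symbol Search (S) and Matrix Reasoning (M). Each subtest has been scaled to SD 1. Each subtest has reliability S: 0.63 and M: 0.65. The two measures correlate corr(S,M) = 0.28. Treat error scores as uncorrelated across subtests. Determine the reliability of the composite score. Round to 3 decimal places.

Var(S+M) = 2 + 2·[0.28] = 2 + 0.56 = 2.56.
Because errors are independent across components, Cov(Tᵢ,Tⱼ) = Cov(Xᵢ,Xⱼ); the off-diagonal part of the true-score variance is the same as above.
True-score variance = [0.63 + 0.65] + 0.56 = 1.28 + 0.56 = 1.84.
Reliability = 1.84 / 2.56 = 0.719.

0.719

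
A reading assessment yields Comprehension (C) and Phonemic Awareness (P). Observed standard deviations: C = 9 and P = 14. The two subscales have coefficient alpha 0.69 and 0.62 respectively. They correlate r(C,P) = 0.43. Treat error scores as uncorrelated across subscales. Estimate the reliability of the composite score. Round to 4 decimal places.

0.7416

Var(C+P) = 9² + 14² + 2·[9·14·0.43] = 277 + 108.36 = 385.36.
With uncorrelated errors the cross-covariances are all true-score covariance, so they carry over unchanged; only the diagonal terms shrink to ρᵢσᵢ².
True-score variance = [9²·0.69 + 14²·0.62] + 108.36 = 177.41 + 108.36 = 285.77.
Reliability = 285.77 / 385.36 = 0.7416.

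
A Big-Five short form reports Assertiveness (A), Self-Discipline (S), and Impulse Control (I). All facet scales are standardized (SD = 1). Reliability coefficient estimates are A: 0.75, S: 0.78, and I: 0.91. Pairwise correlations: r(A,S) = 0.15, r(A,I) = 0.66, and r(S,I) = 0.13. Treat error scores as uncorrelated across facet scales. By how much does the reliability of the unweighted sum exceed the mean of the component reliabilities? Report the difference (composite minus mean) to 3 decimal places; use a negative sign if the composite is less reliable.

Var(sum) = 3 + 1.88 = 4.88; true-score variance = 2.44 + 1.88 = 4.32; composite reliability = 0.8852.
Mean component reliability = 0.8133.
Difference = 0.8852 − 0.8133 = 0.072.

0.072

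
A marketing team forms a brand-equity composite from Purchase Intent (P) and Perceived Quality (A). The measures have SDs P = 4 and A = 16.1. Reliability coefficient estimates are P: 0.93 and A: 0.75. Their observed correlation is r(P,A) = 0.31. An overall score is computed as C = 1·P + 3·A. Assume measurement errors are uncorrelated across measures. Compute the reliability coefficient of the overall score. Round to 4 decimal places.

0.7633

Var(C) = 4² + 3²·16.1² + 2·[3·4·16.1·0.31] = 2348.89 + 119.784 = 2468.67.
With uncorrelated errors the cross-covariances are all true-score covariance, so they carry over unchanged; only the diagonal terms shrink to ρᵢσᵢ².
True-score variance = [4²·0.93 + 3²·16.1²·0.75] + 119.784 = 1764.55 + 119.784 = 1884.33.
Reliability = 1884.33 / 2468.67 = 0.7633.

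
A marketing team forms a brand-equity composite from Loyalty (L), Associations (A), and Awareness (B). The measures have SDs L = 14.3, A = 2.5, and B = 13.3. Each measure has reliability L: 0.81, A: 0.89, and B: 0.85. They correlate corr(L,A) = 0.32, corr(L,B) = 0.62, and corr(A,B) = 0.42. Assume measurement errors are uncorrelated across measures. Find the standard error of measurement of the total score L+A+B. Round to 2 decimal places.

8.13

Var(total) = 387.63 + 286.646 = 674.276.
True-score variance = 321.556 + 286.646 = 608.202, so reliability = 0.9020.
Error variance = 674.276 − 608.202 = 66.0741; SEM = √66.0741 = 8.13.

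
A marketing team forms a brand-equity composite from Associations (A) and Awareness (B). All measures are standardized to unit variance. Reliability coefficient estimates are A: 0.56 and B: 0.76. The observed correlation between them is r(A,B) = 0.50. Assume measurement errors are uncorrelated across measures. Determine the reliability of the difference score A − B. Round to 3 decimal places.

Var(A−B) = 1 + 1 − 2·0.50 = 2 − 1 = 1.
With uncorrelated errors the cross-covariances are all true-score covariance, so they carry over unchanged; only the diagonal terms shrink to ρᵢσᵢ².
True-score variance = [0.56 + 0.76] − 1 = 1.32 − 1 = 0.32.
Reliability = 0.32 / 1 = 0.320.

0.320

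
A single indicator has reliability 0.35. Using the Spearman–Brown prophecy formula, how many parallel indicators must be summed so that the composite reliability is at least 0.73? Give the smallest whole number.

k ≥ ρ*(1−ρ₁)/(ρ₁(1−ρ*)) = 0.73·0.65 / (0.35·0.27) = 5.021.
Smallest integer k = 6.

6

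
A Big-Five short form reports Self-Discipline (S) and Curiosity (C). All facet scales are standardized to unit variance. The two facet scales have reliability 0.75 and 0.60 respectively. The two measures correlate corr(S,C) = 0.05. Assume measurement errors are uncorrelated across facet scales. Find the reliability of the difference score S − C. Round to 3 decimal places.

Var(S−C) = 1 + 1 − 2·0.05 = 2 − 0.1 = 1.9.
Because errors are independent across components, Cov(Tᵢ,Tⱼ) = Cov(Xᵢ,Xⱼ); the off-diagonal part of the true-score variance is the same as above.
True-score variance = [0.75 + 0.60] − 0.1 = 1.35 − 0.1 = 1.25.
Reliability = 1.25 / 1.9 = 0.658.

0.658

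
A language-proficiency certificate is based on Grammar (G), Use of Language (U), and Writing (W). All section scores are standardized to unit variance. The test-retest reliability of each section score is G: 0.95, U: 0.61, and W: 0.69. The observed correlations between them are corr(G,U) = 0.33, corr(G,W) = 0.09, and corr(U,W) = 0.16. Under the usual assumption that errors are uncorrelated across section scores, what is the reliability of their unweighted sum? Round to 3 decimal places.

0.820

Var(G+U+W) = 3 + 2·[0.33 + 0.09 + 0.16] = 3 + 1.16 = 4.16.
Because errors are independent across components, Cov(Tᵢ,Tⱼ) = Cov(Xᵢ,Xⱼ); the off-diagonal part of the true-score variance is the same as above.
True-score variance = [0.95 + 0.61 + 0.69] + 1.16 = 2.25 + 1.16 = 3.41.
Reliability = 3.41 / 4.16 = 0.820.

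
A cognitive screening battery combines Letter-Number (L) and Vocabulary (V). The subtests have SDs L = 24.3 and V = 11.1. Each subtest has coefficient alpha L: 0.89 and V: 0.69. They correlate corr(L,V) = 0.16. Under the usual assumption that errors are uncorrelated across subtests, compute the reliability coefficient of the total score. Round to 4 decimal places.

Var(L+V) = 24.3² + 11.1² + 2·[24.3·11.1·0.16] = 713.7 + 86.3136 = 800.014.
With uncorrelated errors the cross-covariances are all true-score covariance, so they carry over unchanged; only the diagonal terms shrink to ρᵢσᵢ².
True-score variance = [24.3²·0.89 + 11.1²·0.69] + 86.3136 = 610.551 + 86.3136 = 696.865.
Reliability = 696.865 / 800.014 = 0.8711.

0.8711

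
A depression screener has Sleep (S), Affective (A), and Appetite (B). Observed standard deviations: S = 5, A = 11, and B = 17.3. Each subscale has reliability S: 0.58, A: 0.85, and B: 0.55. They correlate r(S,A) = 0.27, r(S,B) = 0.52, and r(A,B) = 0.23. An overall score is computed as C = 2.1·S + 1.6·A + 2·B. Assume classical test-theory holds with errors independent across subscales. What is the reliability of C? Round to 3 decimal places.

Var(C) = 2.1²·5² + 1.6²·11² + 2²·17.3² + 2·[3.36·5·11·0.27 + 4.2·5·17.3·0.52 + 3.2·11·17.3·0.23] = 1617.17 + 757.746 = 2374.92.
With uncorrelated errors the cross-covariances are all true-score covariance, so they carry over unchanged; only the diagonal terms shrink to ρᵢσᵢ².
True-score variance = [2.1²·5²·0.58 + 1.6²·11²·0.85 + 2²·17.3²·0.55] + 757.746 = 985.679 + 757.746 = 1743.42.
Reliability = 1743.42 / 2374.92 = 0.734.

0.734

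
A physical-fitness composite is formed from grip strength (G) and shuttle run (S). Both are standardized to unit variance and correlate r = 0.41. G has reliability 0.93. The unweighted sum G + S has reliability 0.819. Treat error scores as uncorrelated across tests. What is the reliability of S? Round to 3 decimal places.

0.560

Var(G+S) = 2 + 2·0.41 = 2.820.
True-score variance = ρ_G + ρ_S + 2·0.41, so 0.819 = (0.93 + ρ_S + 0.82) / 2.820.
ρ_S = 0.819·2.820 − 0.93 − 0.82 = 0.560.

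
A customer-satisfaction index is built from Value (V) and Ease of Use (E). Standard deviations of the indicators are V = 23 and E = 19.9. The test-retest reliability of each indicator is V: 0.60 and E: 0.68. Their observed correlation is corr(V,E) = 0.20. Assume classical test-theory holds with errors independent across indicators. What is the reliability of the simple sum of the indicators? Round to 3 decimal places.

0.695

Var(V+E) = 23² + 19.9² + 2·[23·19.9·0.20] = 925.01 + 183.08 = 1108.09.
With uncorrelated errors the cross-covariances are all true-score covariance, so they carry over unchanged; only the diagonal terms shrink to ρᵢσᵢ².
True-score variance = [23²·0.60 + 19.9²·0.68] + 183.08 = 586.687 + 183.08 = 769.767.
Reliability = 769.767 / 1108.09 = 0.695.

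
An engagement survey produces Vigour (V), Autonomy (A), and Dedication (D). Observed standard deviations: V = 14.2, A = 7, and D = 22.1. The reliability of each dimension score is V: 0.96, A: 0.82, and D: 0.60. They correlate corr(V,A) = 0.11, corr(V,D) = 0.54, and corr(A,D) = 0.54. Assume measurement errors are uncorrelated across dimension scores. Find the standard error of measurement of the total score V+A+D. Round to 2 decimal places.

Var(total) = 739.05 + 527.87 = 1266.92.
True-score variance = 526.8 + 527.87 = 1054.67, so reliability = 0.8325.
Error variance = 1266.92 − 1054.67 = 212.25; SEM = √212.25 = 14.57.

14.57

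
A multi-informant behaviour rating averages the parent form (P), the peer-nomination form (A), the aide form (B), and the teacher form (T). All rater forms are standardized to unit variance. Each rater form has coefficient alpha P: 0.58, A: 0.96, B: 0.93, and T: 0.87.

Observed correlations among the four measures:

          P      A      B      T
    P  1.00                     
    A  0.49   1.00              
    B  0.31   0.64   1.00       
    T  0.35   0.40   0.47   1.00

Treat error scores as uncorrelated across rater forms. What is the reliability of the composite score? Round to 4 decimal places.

Var(P+A+B+T) = 4 + 2·[0.49 + 0.31 + 0.35 + 0.64 + 0.40 + 0.47] = 4 + 5.32 = 9.32.
Because errors are independent across components, Cov(Tᵢ,Tⱼ) = Cov(Xᵢ,Xⱼ); the off-diagonal part of the true-score variance is the same as above.
True-score variance = [0.58 + 0.96 + 0.93 + 0.87] + 5.32 = 3.34 + 5.32 = 8.66.
Reliability = 8.66 / 9.32 = 0.9292.

0.9292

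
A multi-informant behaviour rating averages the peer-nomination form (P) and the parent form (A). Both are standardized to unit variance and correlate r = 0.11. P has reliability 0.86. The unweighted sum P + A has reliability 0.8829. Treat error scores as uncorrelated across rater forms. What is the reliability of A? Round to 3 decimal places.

0.880

Var(P+A) = 2 + 2·0.11 = 2.220.
True-score variance = ρ_P + ρ_A + 2·0.11, so 0.8829 = (0.86 + ρ_A + 0.22) / 2.220.
ρ_A = 0.8829·2.220 − 0.86 − 0.22 = 0.880.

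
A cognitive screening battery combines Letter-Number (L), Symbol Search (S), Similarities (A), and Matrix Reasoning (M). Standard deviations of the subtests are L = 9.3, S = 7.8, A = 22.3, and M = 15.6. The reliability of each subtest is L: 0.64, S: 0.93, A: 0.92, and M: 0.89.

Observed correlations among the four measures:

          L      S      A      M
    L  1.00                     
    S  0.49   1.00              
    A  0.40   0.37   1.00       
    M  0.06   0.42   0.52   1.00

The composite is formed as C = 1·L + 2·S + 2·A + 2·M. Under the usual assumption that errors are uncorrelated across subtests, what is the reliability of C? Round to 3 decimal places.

0.949

Var(C) = 9.3² + 2²·7.8² + 2²·22.3² + 2²·15.6² + 2·[2·9.3·7.8·0.49 + 2·9.3·22.3·0.40 + 2·9.3·15.6·0.06 + 4·7.8·22.3·0.37 + 4·7.8·15.6·0.42 + 4·22.3·15.6·0.52] = 3292.45 + 2879.71 = 6172.16.
Under uncorrelated errors the observed covariances equal the true-score covariances, so only the own-variance terms attenuate.
True-score variance = [9.3²·0.64 + 2²·7.8²·0.93 + 2²·22.3²·0.92 + 2²·15.6²·0.89] + 2879.71 = 2978.07 + 2879.71 = 5857.78.
Reliability = 5857.78 / 6172.16 = 0.949.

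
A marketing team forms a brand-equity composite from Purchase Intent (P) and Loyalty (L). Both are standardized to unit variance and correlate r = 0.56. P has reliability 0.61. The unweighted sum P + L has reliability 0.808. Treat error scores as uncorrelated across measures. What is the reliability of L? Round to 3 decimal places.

Var(P+L) = 2 + 2·0.56 = 3.120.
True-score variance = ρ_P + ρ_L + 2·0.56, so 0.808 = (0.61 + ρ_L + 1.12) / 3.120.
ρ_L = 0.808·3.120 − 0.61 − 1.12 = 0.791.

0.791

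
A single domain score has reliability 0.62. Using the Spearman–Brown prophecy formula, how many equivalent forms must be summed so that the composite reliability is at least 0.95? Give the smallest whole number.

k ≥ ρ*(1−ρ₁)/(ρ₁(1−ρ*)) = 0.95·0.38 / (0.62·0.05) = 11.645.
Smallest integer k = 12.

12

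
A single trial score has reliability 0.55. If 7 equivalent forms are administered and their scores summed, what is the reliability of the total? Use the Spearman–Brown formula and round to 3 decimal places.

ρ_k = kρ / (1 + (k−1)ρ) = 7·0.55 / (1 + 6·0.55) = 3.850 / 4.300 = 0.895.

0.895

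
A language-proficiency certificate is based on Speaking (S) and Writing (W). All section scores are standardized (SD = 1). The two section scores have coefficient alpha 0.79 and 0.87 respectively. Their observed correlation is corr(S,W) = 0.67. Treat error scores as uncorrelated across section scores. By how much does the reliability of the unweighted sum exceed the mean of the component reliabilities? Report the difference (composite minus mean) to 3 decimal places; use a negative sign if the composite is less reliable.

Var(sum) = 2 + 1.34 = 3.34; true-score variance = 1.66 + 1.34 = 3; composite reliability = 0.8982.
Mean component reliability = 0.8300.
Difference = 0.8982 − 0.8300 = 0.068.

0.068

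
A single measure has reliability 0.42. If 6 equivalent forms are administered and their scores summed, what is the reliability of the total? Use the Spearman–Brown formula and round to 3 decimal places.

ρ_k = kρ / (1 + (k−1)ρ) = 6·0.42 / (1 + 5·0.42) = 2.520 / 3.100 = 0.813.

0.813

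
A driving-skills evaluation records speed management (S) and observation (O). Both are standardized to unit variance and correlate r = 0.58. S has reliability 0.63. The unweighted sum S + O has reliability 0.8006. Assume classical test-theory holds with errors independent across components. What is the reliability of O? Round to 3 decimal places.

Var(S+O) = 2 + 2·0.58 = 3.160.
True-score variance = ρ_S + ρ_O + 2·0.58, so 0.8006 = (0.63 + ρ_O + 1.16) / 3.160.
ρ_O = 0.8006·3.160 − 0.63 − 1.16 = 0.740.

0.740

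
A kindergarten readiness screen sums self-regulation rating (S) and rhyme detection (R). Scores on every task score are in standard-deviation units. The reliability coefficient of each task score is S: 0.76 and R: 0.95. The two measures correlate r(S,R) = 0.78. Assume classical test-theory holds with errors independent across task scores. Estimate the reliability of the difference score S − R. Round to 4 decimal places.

0.3409

Var(S−R) = 1 + 1 − 2·0.78 = 2 − 1.56 = 0.44.
Because errors are independent across components, Cov(Tᵢ,Tⱼ) = Cov(Xᵢ,Xⱼ); the off-diagonal part of the true-score variance is the same as above.
True-score variance = [0.76 + 0.95] − 1.56 = 1.71 − 1.56 = 0.15.
Reliability = 0.15 / 0.44 = 0.3409.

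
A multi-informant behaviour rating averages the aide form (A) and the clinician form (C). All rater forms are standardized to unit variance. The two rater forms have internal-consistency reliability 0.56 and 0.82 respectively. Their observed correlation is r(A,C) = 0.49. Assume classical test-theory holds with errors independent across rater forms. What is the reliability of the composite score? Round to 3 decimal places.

0.792

Var(A+C) = 2 + 2·[0.49] = 2 + 0.98 = 2.98.
Under uncorrelated errors the observed covariances equal the true-score covariances, so only the own-variance terms attenuate.
True-score variance = [0.56 + 0.82] + 0.98 = 1.38 + 0.98 = 2.36.
Reliability = 2.36 / 2.98 = 0.792.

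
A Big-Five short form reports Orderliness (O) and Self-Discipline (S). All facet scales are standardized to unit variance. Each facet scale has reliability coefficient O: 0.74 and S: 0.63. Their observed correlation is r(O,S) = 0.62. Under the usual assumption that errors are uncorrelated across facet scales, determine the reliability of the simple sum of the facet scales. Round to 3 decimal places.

Var(O+S) = 2 + 2·[0.62] = 2 + 1.24 = 3.24.
Under uncorrelated errors the observed covariances equal the true-score covariances, so only the own-variance terms attenuate.
True-score variance = [0.74 + 0.63] + 1.24 = 1.37 + 1.24 = 2.61.
Reliability = 2.61 / 3.24 = 0.806.

0.806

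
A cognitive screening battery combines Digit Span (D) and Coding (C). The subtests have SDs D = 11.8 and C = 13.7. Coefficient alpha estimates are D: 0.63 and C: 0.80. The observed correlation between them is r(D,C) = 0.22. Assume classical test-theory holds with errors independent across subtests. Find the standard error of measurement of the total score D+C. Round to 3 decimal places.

9.437

Var(total) = 326.93 + 71.1304 = 398.06.
True-score variance = 237.873 + 71.1304 = 309.004, so reliability = 0.7763.
Error variance = 398.06 − 309.004 = 89.0568; SEM = √89.0568 = 9.437.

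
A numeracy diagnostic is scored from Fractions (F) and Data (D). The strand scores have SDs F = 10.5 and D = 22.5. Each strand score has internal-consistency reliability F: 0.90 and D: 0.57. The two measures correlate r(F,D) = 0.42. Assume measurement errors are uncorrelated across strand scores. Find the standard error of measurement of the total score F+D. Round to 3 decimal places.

Var(total) = 616.5 + 198.45 = 814.95.
True-score variance = 387.788 + 198.45 = 586.237, so reliability = 0.7194.
Error variance = 814.95 − 586.237 = 228.713; SEM = √228.713 = 15.123.

15.123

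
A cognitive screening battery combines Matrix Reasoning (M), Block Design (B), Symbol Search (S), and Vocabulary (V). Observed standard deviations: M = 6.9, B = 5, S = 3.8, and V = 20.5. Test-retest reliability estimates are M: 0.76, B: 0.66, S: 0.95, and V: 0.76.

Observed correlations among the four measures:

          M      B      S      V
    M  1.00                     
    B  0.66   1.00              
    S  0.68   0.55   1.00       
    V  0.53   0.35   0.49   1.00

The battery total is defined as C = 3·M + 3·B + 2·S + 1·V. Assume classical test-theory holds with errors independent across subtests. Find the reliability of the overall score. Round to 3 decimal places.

0.895

Var(C) = 3²·6.9² + 3²·5² + 2²·3.8² + 20.5² + 2·[9·6.9·5·0.66 + 6·6.9·3.8·0.68 + 3·6.9·20.5·0.53 + 6·5·3.8·0.55 + 3·5·20.5·0.35 + 2·3.8·20.5·0.49] = 1131.5 + 1566.96 = 2698.46.
With uncorrelated errors the cross-covariances are all true-score covariance, so they carry over unchanged; only the diagonal terms shrink to ρᵢσᵢ².
True-score variance = [3²·6.9²·0.76 + 3²·5²·0.66 + 2²·3.8²·0.95 + 20.5²·0.76] + 1566.96 = 848.414 + 1566.96 = 2415.37.
Reliability = 2415.37 / 2698.46 = 0.895.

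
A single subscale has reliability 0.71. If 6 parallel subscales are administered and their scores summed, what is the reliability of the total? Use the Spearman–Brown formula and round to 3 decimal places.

ρ_k = kρ / (1 + (k−1)ρ) = 6·0.71 / (1 + 5·0.71) = 4.260 / 4.550 = 0.936.

0.936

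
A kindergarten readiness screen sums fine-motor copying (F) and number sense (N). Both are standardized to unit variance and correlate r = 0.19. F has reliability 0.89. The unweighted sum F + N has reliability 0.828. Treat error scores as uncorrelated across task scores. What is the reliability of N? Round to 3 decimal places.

Var(F+N) = 2 + 2·0.19 = 2.380.
True-score variance = ρ_F + ρ_N + 2·0.19, so 0.828 = (0.89 + ρ_N + 0.38) / 2.380.
ρ_N = 0.828·2.380 − 0.89 − 0.38 = 0.701.

0.701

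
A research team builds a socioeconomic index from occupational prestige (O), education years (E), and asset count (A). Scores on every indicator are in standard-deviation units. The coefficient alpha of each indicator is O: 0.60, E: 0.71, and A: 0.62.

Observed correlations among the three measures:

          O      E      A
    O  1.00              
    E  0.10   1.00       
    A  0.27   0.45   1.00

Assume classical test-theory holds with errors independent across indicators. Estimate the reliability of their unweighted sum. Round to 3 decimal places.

0.769

Var(O+E+A) = 3 + 2·[0.10 + 0.27 + 0.45] = 3 + 1.64 = 4.64.
Because errors are independent across components, Cov(Tᵢ,Tⱼ) = Cov(Xᵢ,Xⱼ); the off-diagonal part of the true-score variance is the same as above.
True-score variance = [0.60 + 0.71 + 0.62] + 1.64 = 1.93 + 1.64 = 3.57.
Reliability = 3.57 / 4.64 = 0.769.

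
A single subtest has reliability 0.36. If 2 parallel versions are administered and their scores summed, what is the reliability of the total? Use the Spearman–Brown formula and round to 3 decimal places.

ρ_k = kρ / (1 + (k−1)ρ) = 2·0.36 / (1 + 1·0.36) = 0.720 / 1.360 = 0.529.

0.529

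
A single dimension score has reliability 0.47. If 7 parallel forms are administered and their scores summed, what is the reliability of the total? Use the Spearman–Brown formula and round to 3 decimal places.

0.861

ρ_k = kρ / (1 + (k−1)ρ) = 7·0.47 / (1 + 6·0.47) = 3.290 / 3.820 = 0.861.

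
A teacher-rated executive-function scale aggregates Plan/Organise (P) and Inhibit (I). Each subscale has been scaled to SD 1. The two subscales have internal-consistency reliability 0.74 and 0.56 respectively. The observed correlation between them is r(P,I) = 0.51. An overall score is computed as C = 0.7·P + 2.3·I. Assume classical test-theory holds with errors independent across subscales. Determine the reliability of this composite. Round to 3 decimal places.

0.669

Var(C) = 0.7² + 2.3² + 2·[1.61·0.51] = 5.78 + 1.6422 = 7.4222.
Under uncorrelated errors the observed covariances equal the true-score covariances, so only the own-variance terms attenuate.
True-score variance = [0.7²·0.74 + 2.3²·0.56] + 1.6422 = 3.325 + 1.6422 = 4.9672.
Reliability = 4.9672 / 7.4222 = 0.669.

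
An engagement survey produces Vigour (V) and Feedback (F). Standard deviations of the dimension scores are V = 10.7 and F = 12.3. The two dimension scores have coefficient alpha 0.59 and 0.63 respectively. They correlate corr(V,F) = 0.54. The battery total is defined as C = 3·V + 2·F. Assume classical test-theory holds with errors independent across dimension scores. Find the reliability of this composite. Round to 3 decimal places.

0.740

Var(C) = 3²·10.7² + 2²·12.3² + 2·[6·10.7·12.3·0.54] = 1635.57 + 852.833 = 2488.4.
With uncorrelated errors the cross-covariances are all true-score covariance, so they carry over unchanged; only the diagonal terms shrink to ρᵢσᵢ².
True-score variance = [3²·10.7²·0.59 + 2²·12.3²·0.63] + 852.833 = 989.193 + 852.833 = 1842.03.
Reliability = 1842.03 / 2488.4 = 0.740.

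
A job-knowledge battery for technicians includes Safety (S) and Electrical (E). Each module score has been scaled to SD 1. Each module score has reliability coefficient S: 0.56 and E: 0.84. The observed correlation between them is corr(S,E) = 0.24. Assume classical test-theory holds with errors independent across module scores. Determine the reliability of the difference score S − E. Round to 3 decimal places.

0.605

Var(S−E) = 1 + 1 − 2·0.24 = 2 − 0.48 = 1.52.
With uncorrelated errors the cross-covariances are all true-score covariance, so they carry over unchanged; only the diagonal terms shrink to ρᵢσᵢ².
True-score variance = [0.56 + 0.84] − 0.48 = 1.4 − 0.48 = 0.92.
Reliability = 0.92 / 1.52 = 0.605.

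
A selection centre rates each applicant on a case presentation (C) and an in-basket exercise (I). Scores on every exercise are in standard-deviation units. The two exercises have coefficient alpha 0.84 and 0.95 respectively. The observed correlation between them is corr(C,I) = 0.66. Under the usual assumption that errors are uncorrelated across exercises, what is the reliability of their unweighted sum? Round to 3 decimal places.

0.937

Var(C+I) = 2 + 2·[0.66] = 2 + 1.32 = 3.32.
With uncorrelated errors the cross-covariances are all true-score covariance, so they carry over unchanged; only the diagonal terms shrink to ρᵢσᵢ².
True-score variance = [0.84 + 0.95] + 1.32 = 1.79 + 1.32 = 3.11.
Reliability = 3.11 / 3.32 = 0.937.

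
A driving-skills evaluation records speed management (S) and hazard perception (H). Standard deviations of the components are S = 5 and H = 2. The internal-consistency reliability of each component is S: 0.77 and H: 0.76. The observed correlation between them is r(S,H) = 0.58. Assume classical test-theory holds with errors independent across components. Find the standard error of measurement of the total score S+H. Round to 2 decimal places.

2.59

Var(total) = 29 + 11.6 = 40.6.
True-score variance = 22.29 + 11.6 = 33.89, so reliability = 0.8347.
Error variance = 40.6 − 33.89 = 6.71; SEM = √6.71 = 2.59.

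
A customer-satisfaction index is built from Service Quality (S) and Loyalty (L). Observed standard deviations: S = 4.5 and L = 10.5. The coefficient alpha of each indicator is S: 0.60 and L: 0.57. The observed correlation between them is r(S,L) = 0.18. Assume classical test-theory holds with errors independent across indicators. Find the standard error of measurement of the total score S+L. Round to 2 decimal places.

Var(total) = 130.5 + 17.01 = 147.51.
True-score variance = 74.9925 + 17.01 = 92.0025, so reliability = 0.6237.
Error variance = 147.51 − 92.0025 = 55.5075; SEM = √55.5075 = 7.45.

7.45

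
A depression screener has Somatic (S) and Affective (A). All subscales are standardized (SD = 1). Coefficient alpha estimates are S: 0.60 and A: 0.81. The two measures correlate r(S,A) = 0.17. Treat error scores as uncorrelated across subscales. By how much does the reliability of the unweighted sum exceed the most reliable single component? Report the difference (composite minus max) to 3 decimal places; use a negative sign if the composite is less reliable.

Var(sum) = 2 + 0.34 = 2.34; true-score variance = 1.41 + 0.34 = 1.75; composite reliability = 0.7479.
Max component reliability = 0.8100.
Difference = 0.7479 − 0.8100 = -0.062.

-0.062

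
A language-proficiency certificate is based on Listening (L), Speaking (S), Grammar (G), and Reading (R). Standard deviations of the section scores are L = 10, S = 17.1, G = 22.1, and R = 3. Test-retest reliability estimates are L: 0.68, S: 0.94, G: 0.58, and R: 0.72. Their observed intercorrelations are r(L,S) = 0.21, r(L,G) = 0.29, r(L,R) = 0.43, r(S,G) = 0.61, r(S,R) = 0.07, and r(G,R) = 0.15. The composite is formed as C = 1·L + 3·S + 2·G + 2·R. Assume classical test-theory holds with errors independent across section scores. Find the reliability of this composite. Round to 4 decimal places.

Var(C) = 10² + 3²·17.1² + 2²·22.1² + 2²·3² + 2·[3·10·17.1·0.21 + 2·10·22.1·0.29 + 2·10·3·0.43 + 6·17.1·22.1·0.61 + 6·17.1·3·0.07 + 4·22.1·3·0.15] = 4721.33 + 3412.37 = 8133.7.
With uncorrelated errors the cross-covariances are all true-score covariance, so they carry over unchanged; only the diagonal terms shrink to ρᵢσᵢ².
True-score variance = [10²·0.68 + 3²·17.1²·0.94 + 2²·22.1²·0.58 + 2²·3²·0.72] + 3412.37 = 3700.82 + 3412.37 = 7113.19.
Reliability = 7113.19 / 8133.7 = 0.8745.

0.8745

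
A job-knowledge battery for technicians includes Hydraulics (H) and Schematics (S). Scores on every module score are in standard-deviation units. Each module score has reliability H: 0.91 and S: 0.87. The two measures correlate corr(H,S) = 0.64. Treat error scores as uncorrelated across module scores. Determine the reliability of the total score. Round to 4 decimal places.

Var(H+S) = 2 + 2·[0.64] = 2 + 1.28 = 3.28.
Because errors are independent across components, Cov(Tᵢ,Tⱼ) = Cov(Xᵢ,Xⱼ); the off-diagonal part of the true-score variance is the same as above.
True-score variance = [0.91 + 0.87] + 1.28 = 1.78 + 1.28 = 3.06.
Reliability = 3.06 / 3.28 = 0.9329.

0.9329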